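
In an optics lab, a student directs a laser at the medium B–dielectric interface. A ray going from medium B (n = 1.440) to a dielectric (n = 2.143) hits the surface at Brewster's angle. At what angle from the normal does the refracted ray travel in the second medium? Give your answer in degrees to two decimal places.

θ_t ≈ 33.90°

θ_B = arctan(n₂/n₁) = arctan(2.143/1.440) = 56.10°.
Since θ_B + θ_t = 90° at Brewster incidence, θ_t = 90° − 56.10° = 33.90°.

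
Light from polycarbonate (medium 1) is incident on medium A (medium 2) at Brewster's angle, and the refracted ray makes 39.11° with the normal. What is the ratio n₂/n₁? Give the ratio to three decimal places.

n₂/n₁ ≈ 1.230

θ_B + θ_t = 90°, so θ_B = 90° − 39.11° = 50.89°.
tan θ_B = n₂/n₁, so n₂/n₁ = tan 50.89° = 1.230.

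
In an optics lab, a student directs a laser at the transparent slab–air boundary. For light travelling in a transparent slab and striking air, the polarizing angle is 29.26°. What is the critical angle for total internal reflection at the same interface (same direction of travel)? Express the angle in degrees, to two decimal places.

n₂/n₁ = tan 29.26° = 0.5603; the critical angle satisfies sin θ_c = n₂/n₁.
θ_c = arcsin(0.5603) = 34.07°.

θ_c ≈ 34.07°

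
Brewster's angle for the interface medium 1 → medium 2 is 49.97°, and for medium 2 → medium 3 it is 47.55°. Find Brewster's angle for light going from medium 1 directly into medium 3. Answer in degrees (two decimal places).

n₂/n₁ = tan 49.97° = 1.1905 and n₃/n₂ = tan 47.55° = 1.0932.
n₃/n₁ = 1.3015. Then tan θ_B(1→3) = n₃/n₁, so θ_B(1→3) = arctan(1.3015) = 52.46°.

θ_B ≈ 52.46°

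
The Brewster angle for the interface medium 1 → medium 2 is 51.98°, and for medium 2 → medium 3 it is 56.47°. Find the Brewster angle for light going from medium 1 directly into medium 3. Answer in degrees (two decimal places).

Each Brewster angle gives a ratio: n₂/n₁ = tan 51.98° = 1.2790, n₃/n₂ = tan 56.47° = 1.5091.
n₃/n₁ = 1.9302. Then tan θ_B(1→3) = n₃/n₁, so θ_B(1→3) = arctan(1.9302) = 62.61°.

θ_B ≈ 62.61°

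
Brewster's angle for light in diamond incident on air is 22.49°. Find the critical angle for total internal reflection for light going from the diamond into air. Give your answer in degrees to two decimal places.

θ_c ≈ 24.46°

tan θ_B = n₂/n₁ = tan 22.49° = 0.4140.
Total internal reflection: sin θ_c = n₂/n₁ = 0.4140.
θ_c = arcsin(0.4140) = 24.46°.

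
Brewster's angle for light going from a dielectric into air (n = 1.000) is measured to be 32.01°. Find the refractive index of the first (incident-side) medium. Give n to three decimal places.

n ≈ 1.600

At Brewster's angle, tan θ_B = n₂/n₁ with n₁ on the incident side (a dielectric) and n₂ on the transmitted side (air).
n₁ = n₂ / tan θ_B = 1.000 / tan 32.01° = 1.600.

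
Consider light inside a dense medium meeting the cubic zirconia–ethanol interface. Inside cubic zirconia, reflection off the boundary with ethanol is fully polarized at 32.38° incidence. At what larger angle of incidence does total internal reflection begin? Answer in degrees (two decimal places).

θ_c ≈ 39.36°

tan θ_B = n₂/n₁ = tan 32.38° = 0.6341.
Total internal reflection: sin θ_c = n₂/n₁ = 0.6341.
θ_c = arcsin(0.6341) = 39.36°.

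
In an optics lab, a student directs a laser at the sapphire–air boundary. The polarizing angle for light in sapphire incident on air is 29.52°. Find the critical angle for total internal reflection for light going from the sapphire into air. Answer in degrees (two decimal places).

θ_c ≈ 34.49°

tan θ_B = n₂/n₁ = tan 29.52° = 0.5662.
Total internal reflection: sin θ_c = n₂/n₁ = 0.5662.
θ_c = arcsin(0.5662) = 34.49°.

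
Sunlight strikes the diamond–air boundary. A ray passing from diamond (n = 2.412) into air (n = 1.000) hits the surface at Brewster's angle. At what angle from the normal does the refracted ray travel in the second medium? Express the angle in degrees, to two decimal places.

First find Brewster's angle: tan θ_B = 1.000/2.412 = 0.4146, giving θ_B = 22.52°.
At Brewster's angle the reflected and refracted rays are perpendicular, so θ_t = 90° − θ_B = 90° − 22.52° = 67.48°.

θ_t ≈ 67.48°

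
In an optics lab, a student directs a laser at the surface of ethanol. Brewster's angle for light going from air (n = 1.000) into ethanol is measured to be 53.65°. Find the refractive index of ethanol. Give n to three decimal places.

Brewster's law: tan θ_B = n₂/n₁ (light incident in air, refracted into ethanol).
n₂ = n₁ tan θ_B = 1.000 × tan 53.65° = 1.359.

n ≈ 1.359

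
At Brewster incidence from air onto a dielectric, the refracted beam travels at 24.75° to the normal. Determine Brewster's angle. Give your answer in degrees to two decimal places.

Since the reflected and refracted rays are at right angles at the polarizing angle, θ_B + θ_t = 90°.
So θ_B = 90° − θ_t = 90° − 24.75° = 65.25°.

θ_B ≈ 65.25°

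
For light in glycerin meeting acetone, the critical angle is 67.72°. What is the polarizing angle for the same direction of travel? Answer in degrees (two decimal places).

θ_B ≈ 42.78°

n₂/n₁ = sin θ_c = sin 67.72° = 0.9253.
tan θ_B equals the same ratio, so θ_B = arctan(0.9253) = 42.78°.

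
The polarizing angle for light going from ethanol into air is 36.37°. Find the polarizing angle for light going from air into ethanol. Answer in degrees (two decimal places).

tan θ_B' = n₁/n₂ = 1/tan θ_B, so θ_B' = 90° − θ_B.
θ_B' = 90° − 36.37° = 53.63°.

θ_B' ≈ 53.63°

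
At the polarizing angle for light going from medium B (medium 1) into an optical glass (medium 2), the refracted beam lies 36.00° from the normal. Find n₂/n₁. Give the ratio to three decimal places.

n₂/n₁ ≈ 1.376

At Brewster incidence θ_B = 90° − θ_t = 90° − 36.00° = 54.00°.
Then n₂/n₁ = tan θ_B = tan 54.00° = 1.376.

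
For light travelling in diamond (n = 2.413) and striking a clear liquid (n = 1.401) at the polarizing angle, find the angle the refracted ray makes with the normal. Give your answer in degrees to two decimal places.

θ_t ≈ 59.86°

First find Brewster's angle: tan θ_B = 1.401/2.413 = 0.5806, giving θ_B = 30.14°.
Since θ_B + θ_t = 90° at Brewster incidence, θ_t = 90° − 30.14° = 59.86°.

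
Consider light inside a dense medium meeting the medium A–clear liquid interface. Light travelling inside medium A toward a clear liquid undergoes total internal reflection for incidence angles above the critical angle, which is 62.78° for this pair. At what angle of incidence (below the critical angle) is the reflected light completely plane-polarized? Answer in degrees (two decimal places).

θ_B ≈ 41.65°

sin θ_c = n₂/n₁, so n₂/n₁ = sin 62.78° = 0.8893.
Brewster: tan θ_B = n₂/n₁ = 0.8893.
θ_B = arctan(0.8893) = 41.65°.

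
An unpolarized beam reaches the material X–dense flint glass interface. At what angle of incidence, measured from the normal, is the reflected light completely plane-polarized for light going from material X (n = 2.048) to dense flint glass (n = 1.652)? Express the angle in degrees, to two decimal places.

θ_B ≈ 38.89°

tan θ_B = n₂/n₁ = 1.652/2.048 = 0.8066. Taking the arctangent, θ_B = 38.89°.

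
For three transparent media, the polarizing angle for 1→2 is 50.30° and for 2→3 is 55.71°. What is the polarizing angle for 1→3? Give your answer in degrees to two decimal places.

θ_B ≈ 60.48°

tan θ_B(1→2) = n₂/n₁ = tan 50.30° = 1.2045.
tan θ_B(2→3) = n₃/n₂ = tan 55.71° = 1.4665.
n₃/n₁ = 1.7664. Then tan θ_B(1→3) = n₃/n₁, so θ_B(1→3) = arctan(1.7664) = 60.48°.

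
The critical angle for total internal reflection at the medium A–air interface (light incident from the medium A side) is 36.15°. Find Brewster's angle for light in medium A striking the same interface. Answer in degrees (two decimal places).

sin θ_c = n₂/n₁, so n₂/n₁ = sin 36.15° = 0.5899.
Brewster: tan θ_B = n₂/n₁ = 0.5899.
θ_B = arctan(0.5899) = 30.54°.

θ_B ≈ 30.54°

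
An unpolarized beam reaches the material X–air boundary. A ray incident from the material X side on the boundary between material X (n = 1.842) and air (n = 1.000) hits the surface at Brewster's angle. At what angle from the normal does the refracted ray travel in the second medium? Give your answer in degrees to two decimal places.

θ_B = arctan(n₂/n₁) = arctan(1.000/1.842) = 28.50°.
At Brewster's angle the reflected and refracted rays are perpendicular, so θ_t = 90° − θ_B = 90° − 28.50° = 61.50°.

θ_t ≈ 61.50°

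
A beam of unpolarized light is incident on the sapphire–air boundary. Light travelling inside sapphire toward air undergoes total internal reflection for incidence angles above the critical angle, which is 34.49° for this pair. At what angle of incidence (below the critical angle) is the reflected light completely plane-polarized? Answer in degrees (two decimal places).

θ_B ≈ 29.52°

sin θ_c = n₂/n₁, so n₂/n₁ = sin 34.49° = 0.5663.
Brewster: tan θ_B = n₂/n₁ = 0.5663.
θ_B = arctan(0.5663) = 29.52°.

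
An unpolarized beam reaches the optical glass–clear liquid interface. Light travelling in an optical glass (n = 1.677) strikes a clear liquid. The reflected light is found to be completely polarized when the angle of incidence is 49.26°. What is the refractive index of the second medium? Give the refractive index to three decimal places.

n ≈ 1.947

At the Brewster angle, tan θ_B = n₂/n₁ with n₁ on the incident side (an optical glass) and n₂ on the transmitted side (a clear liquid).
n₂ = n₁ tan θ_B = 1.677 × tan 49.26° = 1.947.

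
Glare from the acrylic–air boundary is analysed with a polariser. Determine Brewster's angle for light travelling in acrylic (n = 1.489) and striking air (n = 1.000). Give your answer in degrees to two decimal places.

θ_B ≈ 33.88°

Brewster's condition: tan θ_B = n₂/n₁ = 1.000/1.489 = 0.6716. Taking the arctangent, θ_B = 33.88°.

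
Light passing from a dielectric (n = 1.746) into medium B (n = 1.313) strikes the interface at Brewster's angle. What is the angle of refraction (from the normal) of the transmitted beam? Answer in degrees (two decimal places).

θ_B = arctan(n₂/n₁) = arctan(1.313/1.746) = 36.94°.
At Brewster's angle the reflected and refracted rays are perpendicular, so θ_t = 90° − θ_B = 90° − 36.94° = 53.06°.

θ_t ≈ 53.06°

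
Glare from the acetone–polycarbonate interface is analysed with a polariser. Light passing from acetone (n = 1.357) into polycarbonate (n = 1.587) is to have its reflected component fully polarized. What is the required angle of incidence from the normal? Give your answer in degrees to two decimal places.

Brewster's condition: tan θ_B = n₂/n₁ = 1.587/1.357 = 1.1695.
θ_B = arctan(1.1695) = 49.47°.

θ_B ≈ 49.47°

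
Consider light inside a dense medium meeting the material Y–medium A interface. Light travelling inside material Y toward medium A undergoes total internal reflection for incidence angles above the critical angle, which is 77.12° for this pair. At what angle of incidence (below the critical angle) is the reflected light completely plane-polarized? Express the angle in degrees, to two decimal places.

θ_B ≈ 44.27°

sin θ_c = n₂/n₁, so n₂/n₁ = sin 77.12° = 0.9748.
Brewster: tan θ_B = n₂/n₁ = 0.9748.
θ_B = arctan(0.9748) = 44.27°.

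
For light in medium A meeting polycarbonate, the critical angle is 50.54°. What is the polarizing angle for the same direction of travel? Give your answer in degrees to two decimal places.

θ_B ≈ 37.67°

sin θ_c = n₂/n₁, so n₂/n₁ = sin 50.54° = 0.7721.
Brewster: tan θ_B = n₂/n₁ = 0.7721.
θ_B = arctan(0.7721) = 37.67°.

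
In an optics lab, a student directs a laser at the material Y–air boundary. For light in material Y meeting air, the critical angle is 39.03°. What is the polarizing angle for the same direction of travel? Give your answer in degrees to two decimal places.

sin θ_c = n₂/n₁, so n₂/n₁ = sin 39.03° = 0.6297.
Brewster: tan θ_B = n₂/n₁ = 0.6297.
θ_B = arctan(0.6297) = 32.20°.

θ_B ≈ 32.20°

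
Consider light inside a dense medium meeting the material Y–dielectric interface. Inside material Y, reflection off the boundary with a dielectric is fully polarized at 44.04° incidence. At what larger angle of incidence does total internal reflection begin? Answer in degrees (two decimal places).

From Brewster, n₂/n₁ = tan θ_B = tan 44.04° = 0.9670.
Then sin θ_c = n₂/n₁ = 0.9670, so θ_c = arcsin 0.9670 = 75.25°.

θ_c ≈ 75.25°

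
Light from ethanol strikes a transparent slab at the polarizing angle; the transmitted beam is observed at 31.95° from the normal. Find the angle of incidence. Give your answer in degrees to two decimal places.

Since the reflected and refracted rays are at right angles at the polarizing angle, θ_B + θ_t = 90°.
θ_B = 90° − 31.95° = 58.05°.

θ_B ≈ 58.05°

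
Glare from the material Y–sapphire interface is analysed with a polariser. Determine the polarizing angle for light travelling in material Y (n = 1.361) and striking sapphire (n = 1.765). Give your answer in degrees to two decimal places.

θ_B ≈ 52.36°

Here n₂/n₁ = 1.765/1.361 = 1.2968, and Brewster's law gives tan θ_B = n₂/n₁. Taking the arctangent, θ_B = 52.36°.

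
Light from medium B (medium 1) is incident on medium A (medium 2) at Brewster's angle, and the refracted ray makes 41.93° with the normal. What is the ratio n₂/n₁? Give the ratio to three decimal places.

n₂/n₁ ≈ 1.113

At Brewster incidence θ_B = 90° − θ_t = 90° − 41.93° = 48.07°.
Then n₂/n₁ = tan θ_B = tan 48.07° = 1.113.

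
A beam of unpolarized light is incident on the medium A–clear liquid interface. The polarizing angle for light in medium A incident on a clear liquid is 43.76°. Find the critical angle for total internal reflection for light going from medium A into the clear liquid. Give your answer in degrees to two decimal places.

θ_c ≈ 73.26°

From Brewster, n₂/n₁ = tan θ_B = tan 43.76° = 0.9576.
Then sin θ_c = n₂/n₁ = 0.9576, so θ_c = arcsin 0.9576 = 73.26°.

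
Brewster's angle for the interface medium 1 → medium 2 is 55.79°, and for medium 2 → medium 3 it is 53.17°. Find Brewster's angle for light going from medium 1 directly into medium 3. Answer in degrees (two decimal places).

θ_B ≈ 63.02°

n₂/n₁ = tan 55.79° = 1.4709 and n₃/n₂ = tan 53.17° = 1.3353.
Multiplying, n₃/n₁ = 1.4709 × 1.3353 = 1.9641, and θ_B(1→3) = arctan 1.9641 = 63.02°.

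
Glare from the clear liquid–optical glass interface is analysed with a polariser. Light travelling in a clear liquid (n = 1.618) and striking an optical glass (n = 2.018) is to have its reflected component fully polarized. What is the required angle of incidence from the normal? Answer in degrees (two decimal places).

The reflected p-component vanishes when tan θ_B = n₂/n₁.
Brewster's condition: tan θ_B = n₂/n₁ = 2.018/1.618 = 1.2472.
So θ_B = arctan 1.2472 = 51.28°.

θ_B ≈ 51.28°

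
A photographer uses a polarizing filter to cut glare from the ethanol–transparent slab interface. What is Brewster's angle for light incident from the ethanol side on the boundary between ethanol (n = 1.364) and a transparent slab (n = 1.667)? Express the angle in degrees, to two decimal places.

tan θ_B = n₂/n₁ = 1.667/1.364 = 1.2221.
θ_B = arctan(1.2221) = 50.71°.

θ_B ≈ 50.71°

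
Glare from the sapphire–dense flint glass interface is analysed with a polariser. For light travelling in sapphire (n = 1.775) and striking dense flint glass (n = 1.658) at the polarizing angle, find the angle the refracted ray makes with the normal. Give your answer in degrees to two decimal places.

θ_t ≈ 46.95°

First find Brewster's angle: tan θ_B = 1.658/1.775 = 0.9341, giving θ_B = 43.05°.
The refracted ray is perpendicular to the reflected ray, so θ_t = 90° − θ_B = 46.95°.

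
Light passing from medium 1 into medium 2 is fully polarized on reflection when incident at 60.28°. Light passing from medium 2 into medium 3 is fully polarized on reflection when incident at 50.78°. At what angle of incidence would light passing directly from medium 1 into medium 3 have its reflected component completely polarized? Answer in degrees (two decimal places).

θ_B ≈ 65.02°

n₂/n₁ = tan 60.28° = 1.7518 and n₃/n₂ = tan 50.78° = 1.2252.
n₃/n₁ = 2.1463. Then tan θ_B(1→3) = n₃/n₁, so θ_B(1→3) = arctan(2.1463) = 65.02°.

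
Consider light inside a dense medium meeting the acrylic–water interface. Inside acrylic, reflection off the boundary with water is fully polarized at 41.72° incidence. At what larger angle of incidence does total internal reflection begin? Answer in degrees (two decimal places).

θ_c ≈ 63.07°

n₂/n₁ = tan 41.72° = 0.8916; the critical angle satisfies sin θ_c = n₂/n₁.
θ_c = arcsin(0.8916) = 63.07°.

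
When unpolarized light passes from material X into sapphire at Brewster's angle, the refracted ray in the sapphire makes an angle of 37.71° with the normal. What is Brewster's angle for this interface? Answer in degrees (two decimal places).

θ_B ≈ 52.29°

At Brewster's angle the reflected and refracted rays are perpendicular, so θ_B + θ_t = 90°.
So θ_B = 90° − θ_t = 90° − 37.71° = 52.29°.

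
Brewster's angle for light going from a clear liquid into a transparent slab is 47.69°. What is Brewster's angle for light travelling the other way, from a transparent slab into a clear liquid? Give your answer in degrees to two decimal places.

θ_B' ≈ 42.31°

tan θ_B' = n₁/n₂ = 1/tan θ_B, so θ_B' = 90° − θ_B.
θ_B' = 90° − 47.69° = 42.31°.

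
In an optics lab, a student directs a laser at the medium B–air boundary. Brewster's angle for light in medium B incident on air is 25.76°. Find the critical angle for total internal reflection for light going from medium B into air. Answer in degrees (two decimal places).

θ_c ≈ 28.85°

n₂/n₁ = tan 25.76° = 0.4826; the critical angle satisfies sin θ_c = n₂/n₁.
θ_c = arcsin(0.4826) = 28.85°.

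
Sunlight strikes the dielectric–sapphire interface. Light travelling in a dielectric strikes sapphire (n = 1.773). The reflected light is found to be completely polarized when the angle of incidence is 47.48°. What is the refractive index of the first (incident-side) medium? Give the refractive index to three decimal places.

n ≈ 1.626

At Brewster's angle, tan θ_B = n₂/n₁ with n₁ on the incident side (a dielectric) and n₂ on the transmitted side (sapphire).
n₁ = n₂ / tan θ_B = 1.773 / tan 47.48° = 1.626.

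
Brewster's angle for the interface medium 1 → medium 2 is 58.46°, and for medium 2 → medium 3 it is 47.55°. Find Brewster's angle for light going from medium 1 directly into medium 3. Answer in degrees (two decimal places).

θ_B ≈ 60.69°

Each Brewster angle gives a ratio: n₂/n₁ = tan 58.46° = 1.6293, n₃/n₂ = tan 47.55° = 1.0932.
n₃/n₁ = 1.7812. Then tan θ_B(1→3) = n₃/n₁, so θ_B(1→3) = arctan(1.7812) = 60.69°.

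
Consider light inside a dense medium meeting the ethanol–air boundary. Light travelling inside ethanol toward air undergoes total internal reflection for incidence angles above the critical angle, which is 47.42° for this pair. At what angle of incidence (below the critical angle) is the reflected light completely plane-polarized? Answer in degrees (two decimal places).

θ_B ≈ 36.37°

At the critical angle sin θ_c = n₂/n₁, giving n₂/n₁ = sin 47.42° = 0.7363.
Then tan θ_B = n₂/n₁ = 0.7363, so θ_B = arctan 0.7363 = 36.37°.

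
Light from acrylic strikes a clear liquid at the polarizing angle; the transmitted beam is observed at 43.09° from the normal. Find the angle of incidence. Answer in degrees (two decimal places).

θ_B ≈ 46.91°

Since the reflected and refracted rays are at right angles at the polarizing angle, θ_B + θ_t = 90°.
θ_B = 90° − 43.09° = 46.91°.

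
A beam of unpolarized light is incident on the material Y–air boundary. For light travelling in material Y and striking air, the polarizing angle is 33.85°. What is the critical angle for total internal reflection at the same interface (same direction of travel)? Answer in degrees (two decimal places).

θ_c ≈ 42.12°

From Brewster, n₂/n₁ = tan θ_B = tan 33.85° = 0.6707.
Then sin θ_c = n₂/n₁ = 0.6707, so θ_c = arcsin 0.6707 = 42.12°.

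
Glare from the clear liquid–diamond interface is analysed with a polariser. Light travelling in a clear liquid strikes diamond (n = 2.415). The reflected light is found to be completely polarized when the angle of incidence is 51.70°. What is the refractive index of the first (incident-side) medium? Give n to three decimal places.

Brewster's law: tan θ_B = n₂/n₁ (light incident in a clear liquid, refracted into diamond).
n₁ = n₂ / tan θ_B = 2.415 / tan 51.70° = 1.907.

n ≈ 1.907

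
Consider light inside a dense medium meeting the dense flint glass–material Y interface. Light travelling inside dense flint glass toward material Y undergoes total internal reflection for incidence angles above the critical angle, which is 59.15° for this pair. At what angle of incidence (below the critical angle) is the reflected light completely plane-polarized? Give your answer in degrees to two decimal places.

At the critical angle sin θ_c = n₂/n₁, giving n₂/n₁ = sin 59.15° = 0.8585.
Then tan θ_B = n₂/n₁ = 0.8585, so θ_B = arctan 0.8585 = 40.65°.

θ_B ≈ 40.65°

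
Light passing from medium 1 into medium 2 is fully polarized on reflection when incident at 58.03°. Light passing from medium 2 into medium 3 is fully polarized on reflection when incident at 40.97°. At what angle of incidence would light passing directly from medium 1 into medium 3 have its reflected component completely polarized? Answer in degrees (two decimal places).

θ_B ≈ 54.29°

tan θ_B(1→2) = n₂/n₁ = tan 58.03° = 1.6022.
tan θ_B(2→3) = n₃/n₂ = tan 40.97° = 0.8684.
So n₃/n₁ = (n₂/n₁)(n₃/n₂) = 1.6022 × 0.8684 = 1.3913.
θ_B(1→3) = arctan(1.3913) = 54.29°.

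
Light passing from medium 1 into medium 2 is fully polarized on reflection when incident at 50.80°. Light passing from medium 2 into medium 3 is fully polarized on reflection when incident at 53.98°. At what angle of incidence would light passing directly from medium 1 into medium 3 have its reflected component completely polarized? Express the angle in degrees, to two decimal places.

n₂/n₁ = tan 50.80° = 1.2261 and n₃/n₂ = tan 53.98° = 1.3754.
Multiplying, n₃/n₁ = 1.2261 × 1.3754 = 1.6864, and θ_B(1→3) = arctan 1.6864 = 59.33°.

θ_B ≈ 59.33°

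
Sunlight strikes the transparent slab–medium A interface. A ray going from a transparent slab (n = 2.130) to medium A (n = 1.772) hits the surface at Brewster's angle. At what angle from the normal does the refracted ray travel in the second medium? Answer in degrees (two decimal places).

θ_t ≈ 50.24°

θ_B = arctan(n₂/n₁) = arctan(1.772/2.130) = 39.76°.
The refracted ray is perpendicular to the reflected ray, so θ_t = 90° − θ_B = 50.24°.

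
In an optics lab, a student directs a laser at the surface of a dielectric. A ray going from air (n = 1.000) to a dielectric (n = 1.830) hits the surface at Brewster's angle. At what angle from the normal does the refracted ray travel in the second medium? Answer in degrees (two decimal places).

θ_t ≈ 28.65°

First find Brewster's angle: tan θ_B = 1.830/1.000 = 1.8300, giving θ_B = 61.35°.
At Brewster's angle the reflected and refracted rays are perpendicular, so θ_t = 90° − θ_B = 90° − 61.35° = 28.65°.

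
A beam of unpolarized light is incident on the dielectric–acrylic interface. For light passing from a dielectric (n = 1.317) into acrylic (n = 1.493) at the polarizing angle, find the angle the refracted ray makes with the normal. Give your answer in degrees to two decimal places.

First find Brewster's angle: tan θ_B = 1.493/1.317 = 1.1336, giving θ_B = 48.58°.
At Brewster's angle the reflected and refracted rays are perpendicular, so θ_t = 90° − θ_B = 90° − 48.58° = 41.42°.

θ_t ≈ 41.42°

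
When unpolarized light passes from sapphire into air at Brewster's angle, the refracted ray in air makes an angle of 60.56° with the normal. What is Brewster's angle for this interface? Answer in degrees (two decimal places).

θ_B ≈ 29.44°

At Brewster's angle the reflected and refracted rays are perpendicular, so θ_B + θ_t = 90°.
So θ_B = 90° − θ_t = 90° − 60.56° = 29.44°.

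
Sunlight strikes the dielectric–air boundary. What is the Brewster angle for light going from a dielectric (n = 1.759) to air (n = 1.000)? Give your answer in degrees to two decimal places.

At Brewster's angle the reflected and refracted rays are perpendicular, which with Snell's law gives tan θ_B = n₂/n₁.
Here n₂/n₁ = 1.000/1.759 = 0.5685, and Brewster's law gives tan θ_B = n₂/n₁.
So θ_B = arctan 0.5685 = 29.62°.

θ_B ≈ 29.62°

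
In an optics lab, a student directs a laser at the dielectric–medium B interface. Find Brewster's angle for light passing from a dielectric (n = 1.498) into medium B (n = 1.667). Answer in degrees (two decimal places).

Here n₂/n₁ = 1.667/1.498 = 1.1128, and Brewster's law gives tan θ_B = n₂/n₁.
θ_B = arctan(1.1128) = 48.06°.

θ_B ≈ 48.06°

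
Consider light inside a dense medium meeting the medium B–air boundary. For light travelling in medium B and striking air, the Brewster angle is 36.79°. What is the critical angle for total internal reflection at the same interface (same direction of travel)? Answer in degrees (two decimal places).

θ_c ≈ 48.40°

n₂/n₁ = tan 36.79° = 0.7478; the critical angle satisfies sin θ_c = n₂/n₁.
θ_c = arcsin(0.7478) = 48.40°.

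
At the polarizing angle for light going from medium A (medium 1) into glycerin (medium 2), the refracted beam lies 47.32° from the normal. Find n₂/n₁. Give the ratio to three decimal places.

n₂/n₁ ≈ 0.922

At Brewster incidence θ_B = 90° − θ_t = 90° − 47.32° = 42.68°.
tan θ_B = n₂/n₁, so n₂/n₁ = tan 42.68° = 0.922.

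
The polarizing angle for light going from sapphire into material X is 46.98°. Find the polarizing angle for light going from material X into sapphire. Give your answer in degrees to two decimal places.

tan θ_B' = n₁/n₂ = 1/tan θ_B, so θ_B' = 90° − θ_B.
θ_B' = 90° − 46.98° = 43.02°.

θ_B' ≈ 43.02°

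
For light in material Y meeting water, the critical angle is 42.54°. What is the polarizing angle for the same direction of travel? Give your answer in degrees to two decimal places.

At the critical angle sin θ_c = n₂/n₁, giving n₂/n₁ = sin 42.54° = 0.6761.
Then tan θ_B = n₂/n₁ = 0.6761, so θ_B = arctan 0.6761 = 34.06°.

θ_B ≈ 34.06°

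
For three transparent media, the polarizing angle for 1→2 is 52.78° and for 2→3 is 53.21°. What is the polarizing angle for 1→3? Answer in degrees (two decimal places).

tan θ_B(1→2) = n₂/n₁ = tan 52.78° = 1.3165.
tan θ_B(2→3) = n₃/n₂ = tan 53.21° = 1.3372.
Multiplying, n₃/n₁ = 1.3165 × 1.3372 = 1.7604, and θ_B(1→3) = arctan 1.7604 = 60.40°.

θ_B ≈ 60.40°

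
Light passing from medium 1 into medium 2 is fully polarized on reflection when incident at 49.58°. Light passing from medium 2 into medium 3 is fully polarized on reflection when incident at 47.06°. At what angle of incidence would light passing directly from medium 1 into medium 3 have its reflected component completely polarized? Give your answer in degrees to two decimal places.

θ_B ≈ 51.60°

tan θ_B(1→2) = n₂/n₁ = tan 49.58° = 1.1742.
tan θ_B(2→3) = n₃/n₂ = tan 47.06° = 1.0746.
n₃/n₁ = 1.2618. Then tan θ_B(1→3) = n₃/n₁, so θ_B(1→3) = arctan(1.2618) = 51.60°.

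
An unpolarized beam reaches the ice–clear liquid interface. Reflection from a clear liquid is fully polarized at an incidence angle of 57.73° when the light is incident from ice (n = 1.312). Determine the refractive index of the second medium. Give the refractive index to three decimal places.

Brewster's law: tan θ_B = n₂/n₁ (light incident in ice, refracted into a clear liquid).
n₂ = n₁ tan θ_B = 1.312 × tan 57.73° = 2.078.

n ≈ 2.078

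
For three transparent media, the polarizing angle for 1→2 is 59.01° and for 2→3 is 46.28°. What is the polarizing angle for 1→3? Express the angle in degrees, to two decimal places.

θ_B ≈ 60.13°

n₂/n₁ = tan 59.01° = 1.6649 and n₃/n₂ = tan 46.28° = 1.0457.
Multiplying, n₃/n₁ = 1.6649 × 1.0457 = 1.7410, and θ_B(1→3) = arctan 1.7410 = 60.13°.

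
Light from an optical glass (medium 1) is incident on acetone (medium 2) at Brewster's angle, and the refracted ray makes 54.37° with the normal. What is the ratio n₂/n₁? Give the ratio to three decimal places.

At Brewster incidence θ_B = 90° − θ_t = 90° − 54.37° = 35.63°.
tan θ_B = n₂/n₁, so n₂/n₁ = tan 35.63° = 0.717.

n₂/n₁ ≈ 0.717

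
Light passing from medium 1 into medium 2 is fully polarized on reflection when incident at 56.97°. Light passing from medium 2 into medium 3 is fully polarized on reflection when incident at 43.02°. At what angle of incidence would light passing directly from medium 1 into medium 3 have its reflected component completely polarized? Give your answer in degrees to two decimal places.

θ_B ≈ 55.13°

n₂/n₁ = tan 56.97° = 1.5381 and n₃/n₂ = tan 43.02° = 0.9332.
Multiplying, n₃/n₁ = 1.5381 × 0.9332 = 1.4353, and θ_B(1→3) = arctan 1.4353 = 55.13°.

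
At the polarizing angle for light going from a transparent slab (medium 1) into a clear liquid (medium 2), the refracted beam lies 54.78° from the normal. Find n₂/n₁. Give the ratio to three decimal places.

At Brewster incidence θ_B = 90° − θ_t = 90° − 54.78° = 35.22°.
tan θ_B = n₂/n₁, so n₂/n₁ = tan 35.22° = 0.706.

n₂/n₁ ≈ 0.706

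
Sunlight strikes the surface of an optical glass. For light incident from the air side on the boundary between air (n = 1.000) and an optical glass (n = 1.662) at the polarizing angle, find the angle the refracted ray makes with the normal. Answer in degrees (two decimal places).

First find Brewster's angle: tan θ_B = 1.662/1.000 = 1.6620, giving θ_B = 58.97°.
Since θ_B + θ_t = 90° at Brewster incidence, θ_t = 90° − 58.97° = 31.03°.

θ_t ≈ 31.03°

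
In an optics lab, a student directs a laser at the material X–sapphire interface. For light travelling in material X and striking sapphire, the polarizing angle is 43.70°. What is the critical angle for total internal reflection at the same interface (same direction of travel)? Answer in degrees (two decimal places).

θ_c ≈ 72.87°

tan θ_B = n₂/n₁ = tan 43.70° = 0.9556.
Total internal reflection: sin θ_c = n₂/n₁ = 0.9556.
θ_c = arcsin(0.9556) = 72.87°.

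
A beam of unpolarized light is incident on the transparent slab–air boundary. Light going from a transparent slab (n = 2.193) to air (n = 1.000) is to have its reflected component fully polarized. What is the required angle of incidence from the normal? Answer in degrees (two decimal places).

θ_B ≈ 24.51°

At Brewster's angle the reflected and refracted rays are perpendicular, which with Snell's law gives tan θ_B = n₂/n₁.
Here n₂/n₁ = 1.000/2.193 = 0.4560, and Brewster's law gives tan θ_B = n₂/n₁.
So θ_B = arctan 0.4560 = 24.51°.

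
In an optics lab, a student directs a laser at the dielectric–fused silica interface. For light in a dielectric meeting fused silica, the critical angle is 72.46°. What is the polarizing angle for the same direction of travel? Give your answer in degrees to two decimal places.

θ_B ≈ 43.64°

At the critical angle sin θ_c = n₂/n₁, giving n₂/n₁ = sin 72.46° = 0.9535.
Then tan θ_B = n₂/n₁ = 0.9535, so θ_B = arctan 0.9535 = 43.64°.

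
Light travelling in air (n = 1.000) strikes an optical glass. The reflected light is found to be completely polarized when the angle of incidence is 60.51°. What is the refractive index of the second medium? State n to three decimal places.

n ≈ 1.768

At the Brewster angle, tan θ_B = n₂/n₁ with n₁ on the incident side (air) and n₂ on the transmitted side (an optical glass).
n₂ = n₁ tan θ_B = 1.000 × tan 60.51° = 1.768.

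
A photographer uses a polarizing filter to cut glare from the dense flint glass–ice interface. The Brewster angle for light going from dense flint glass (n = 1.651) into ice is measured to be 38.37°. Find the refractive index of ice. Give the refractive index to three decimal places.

Brewster's law: tan θ_B = n₂/n₁ (light incident in dense flint glass, refracted into ice).
n₂ = n₁ tan θ_B = 1.651 × tan 38.37° = 1.307.

n ≈ 1.307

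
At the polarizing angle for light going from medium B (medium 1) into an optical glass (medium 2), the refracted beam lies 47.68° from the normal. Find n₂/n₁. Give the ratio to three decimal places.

n₂/n₁ ≈ 0.911

At Brewster incidence θ_B = 90° − θ_t = 90° − 47.68° = 42.32°.
Then n₂/n₁ = tan θ_B = tan 42.32° = 0.911.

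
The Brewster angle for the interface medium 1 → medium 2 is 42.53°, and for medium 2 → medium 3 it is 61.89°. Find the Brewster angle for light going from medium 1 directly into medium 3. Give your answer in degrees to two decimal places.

θ_B ≈ 59.79°

n₂/n₁ = tan 42.53° = 0.9173 and n₃/n₂ = tan 61.89° = 1.8720.
n₃/n₁ = 1.7172. Then tan θ_B(1→3) = n₃/n₁, so θ_B(1→3) = arctan(1.7172) = 59.79°.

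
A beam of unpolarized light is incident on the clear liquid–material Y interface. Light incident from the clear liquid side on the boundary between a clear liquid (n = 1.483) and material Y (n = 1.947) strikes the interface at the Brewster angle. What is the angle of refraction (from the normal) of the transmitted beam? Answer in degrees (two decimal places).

θ_t ≈ 37.30°

First find Brewster's angle: tan θ_B = 1.947/1.483 = 1.3129, giving θ_B = 52.70°.
The refracted ray is perpendicular to the reflected ray, so θ_t = 90° − θ_B = 37.30°.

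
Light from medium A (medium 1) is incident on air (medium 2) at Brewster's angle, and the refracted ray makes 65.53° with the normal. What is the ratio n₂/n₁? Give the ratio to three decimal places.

At Brewster incidence θ_B = 90° − θ_t = 90° − 65.53° = 24.47°.
tan θ_B = n₂/n₁, so n₂/n₁ = tan 24.47° = 0.455.

n₂/n₁ ≈ 0.455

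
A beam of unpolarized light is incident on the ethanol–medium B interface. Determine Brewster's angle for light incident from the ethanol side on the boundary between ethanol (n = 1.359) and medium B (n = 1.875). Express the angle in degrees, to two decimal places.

θ_B ≈ 54.07°

At Brewster's angle the reflected and refracted rays are perpendicular, which with Snell's law gives tan θ_B = n₂/n₁.
tan θ_B = n₂/n₁ = 1.875/1.359 = 1.3797. Taking the arctangent, θ_B = 54.07°.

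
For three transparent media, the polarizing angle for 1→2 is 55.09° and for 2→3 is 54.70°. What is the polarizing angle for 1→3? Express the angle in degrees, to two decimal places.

θ_B ≈ 63.71°

tan θ_B(1→2) = n₂/n₁ = tan 55.09° = 1.4329.
tan θ_B(2→3) = n₃/n₂ = tan 54.70° = 1.4124.
n₃/n₁ = 2.0238. Then tan θ_B(1→3) = n₃/n₁, so θ_B(1→3) = arctan(2.0238) = 63.71°.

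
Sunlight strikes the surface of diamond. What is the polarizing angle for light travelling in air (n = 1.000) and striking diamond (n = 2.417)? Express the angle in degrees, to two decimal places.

The reflected p-component vanishes when tan θ_B = n₂/n₁.
tan θ_B = n₂/n₁ = 2.417/1.000 = 2.4170. Taking the arctangent, θ_B = 67.52°.

θ_B ≈ 67.52°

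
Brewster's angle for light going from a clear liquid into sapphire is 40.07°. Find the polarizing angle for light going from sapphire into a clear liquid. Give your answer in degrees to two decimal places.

θ_B' ≈ 49.93°

tan θ_B' = n₁/n₂ = 1/tan θ_B, so θ_B' = 90° − θ_B.
θ_B' = 90° − 40.07° = 49.93°.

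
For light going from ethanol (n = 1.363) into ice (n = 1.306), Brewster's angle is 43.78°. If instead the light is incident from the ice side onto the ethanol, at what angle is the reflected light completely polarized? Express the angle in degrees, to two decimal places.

θ_B' ≈ 46.22°

The two Brewster angles are complementary: θ_B' = 90° − θ_B = 90° − 43.78° = 46.22°.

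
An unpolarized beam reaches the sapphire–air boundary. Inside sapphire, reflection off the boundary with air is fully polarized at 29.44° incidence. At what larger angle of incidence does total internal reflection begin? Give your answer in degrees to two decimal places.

θ_c ≈ 34.36°

From Brewster, n₂/n₁ = tan θ_B = tan 29.44° = 0.5644.
Then sin θ_c = n₂/n₁ = 0.5644, so θ_c = arcsin 0.5644 = 34.36°.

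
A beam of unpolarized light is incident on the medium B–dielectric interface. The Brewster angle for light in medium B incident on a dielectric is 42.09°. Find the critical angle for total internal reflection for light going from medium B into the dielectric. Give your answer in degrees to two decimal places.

θ_c ≈ 64.59°

n₂/n₁ = tan 42.09° = 0.9033; the critical angle satisfies sin θ_c = n₂/n₁.
θ_c = arcsin(0.9033) = 64.59°.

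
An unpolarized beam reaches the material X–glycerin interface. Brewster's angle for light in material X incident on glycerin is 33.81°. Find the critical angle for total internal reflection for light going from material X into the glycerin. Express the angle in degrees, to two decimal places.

From Brewster, n₂/n₁ = tan θ_B = tan 33.81° = 0.6697.
Then sin θ_c = n₂/n₁ = 0.6697, so θ_c = arcsin 0.6697 = 42.04°.

θ_c ≈ 42.04°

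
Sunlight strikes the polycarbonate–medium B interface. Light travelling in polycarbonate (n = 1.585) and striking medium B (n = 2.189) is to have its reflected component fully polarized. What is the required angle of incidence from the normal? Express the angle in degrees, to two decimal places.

Here n₂/n₁ = 2.189/1.585 = 1.3811, and Brewster's law gives tan θ_B = n₂/n₁. Taking the arctangent, θ_B = 54.09°.

θ_B ≈ 54.09°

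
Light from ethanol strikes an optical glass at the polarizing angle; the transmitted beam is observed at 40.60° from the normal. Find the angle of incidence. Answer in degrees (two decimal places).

Brewster's condition makes the reflected and refracted beams perpendicular: θ_B + θ_t = 90°.
θ_B = 90° − 40.60° = 49.40°.

θ_B ≈ 49.40°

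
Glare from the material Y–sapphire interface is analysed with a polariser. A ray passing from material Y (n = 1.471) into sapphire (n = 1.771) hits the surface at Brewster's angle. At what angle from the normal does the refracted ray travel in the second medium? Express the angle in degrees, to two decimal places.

θ_t ≈ 39.71°

θ_B = arctan(n₂/n₁) = arctan(1.771/1.471) = 50.29°.
Since θ_B + θ_t = 90° at Brewster incidence, θ_t = 90° − 50.29° = 39.71°.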